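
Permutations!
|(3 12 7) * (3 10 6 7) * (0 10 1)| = 10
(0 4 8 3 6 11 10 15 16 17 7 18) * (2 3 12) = (0 4 8 12 2 3 6 11 10 15 16 17 7 18) = [4, 1, 3, 6, 8, 5, 11, 18, 12, 9, 15, 10, 2, 13, 14, 16, 17, 7, 0]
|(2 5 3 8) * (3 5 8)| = |(2 8)| = 2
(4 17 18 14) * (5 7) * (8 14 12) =(4 17 18 12 8 14)(5 7) =[0, 1, 2, 3, 17, 7, 6, 5, 14, 9, 10, 11, 8, 13, 4, 15, 16, 18, 12]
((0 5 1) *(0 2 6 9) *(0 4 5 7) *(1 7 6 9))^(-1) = [7, 6, 1, 3, 9, 4, 0, 5, 8, 2] = (0 7 5 4 9 2 1 6)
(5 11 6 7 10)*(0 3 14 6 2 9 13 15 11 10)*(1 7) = (0 3 14 6 1 7)(2 9 13 15 11)(5 10) = [3, 7, 9, 14, 4, 10, 1, 0, 8, 13, 5, 2, 12, 15, 6, 11]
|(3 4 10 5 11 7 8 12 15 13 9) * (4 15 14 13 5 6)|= |(3 15 5 11 7 8 12 14 13 9)(4 10 6)|= 30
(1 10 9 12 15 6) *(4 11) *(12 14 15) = (1 10 9 14 15 6)(4 11) = [0, 10, 2, 3, 11, 5, 1, 7, 8, 14, 9, 4, 12, 13, 15, 6]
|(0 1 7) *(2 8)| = 6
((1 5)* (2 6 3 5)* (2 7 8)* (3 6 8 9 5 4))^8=(9)=[0, 1, 2, 3, 4, 5, 6, 7, 8, 9]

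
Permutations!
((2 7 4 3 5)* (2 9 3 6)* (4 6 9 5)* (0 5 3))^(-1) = (0 9 4 3 5)(2 6 7) = [9, 1, 6, 5, 3, 0, 7, 2, 8, 4]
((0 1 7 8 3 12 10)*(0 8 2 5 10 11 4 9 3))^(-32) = [2, 5, 8, 4, 12, 0, 6, 10, 7, 11, 1, 3, 9] = (0 2 8 7 10 1 5)(3 4 12 9 11)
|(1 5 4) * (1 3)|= |(1 5 4 3)|= 4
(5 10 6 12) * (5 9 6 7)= [0, 1, 2, 3, 4, 10, 12, 5, 8, 6, 7, 11, 9]= (5 10 7)(6 12 9)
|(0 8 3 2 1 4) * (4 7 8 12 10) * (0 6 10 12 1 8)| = 3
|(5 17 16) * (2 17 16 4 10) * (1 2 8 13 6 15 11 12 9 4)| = 18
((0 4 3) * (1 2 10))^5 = (0 3 4)(1 10 2) = [3, 10, 1, 4, 0, 5, 6, 7, 8, 9, 2]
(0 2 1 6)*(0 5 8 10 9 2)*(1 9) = (1 6 5 8 10)(2 9) = [0, 6, 9, 3, 4, 8, 5, 7, 10, 2, 1]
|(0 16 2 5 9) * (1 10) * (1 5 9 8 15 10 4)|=|(0 16 2 9)(1 4)(5 8 15 10)|=4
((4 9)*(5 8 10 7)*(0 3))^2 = (5 10)(7 8) = [0, 1, 2, 3, 4, 10, 6, 8, 7, 9, 5]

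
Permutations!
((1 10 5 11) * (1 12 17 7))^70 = [0, 1, 2, 3, 4, 5, 6, 7, 8, 9, 10, 11, 12, 13, 14, 15, 16, 17] = (17)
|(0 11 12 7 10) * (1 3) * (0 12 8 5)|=|(0 11 8 5)(1 3)(7 10 12)|=12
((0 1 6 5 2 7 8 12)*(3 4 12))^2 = (0 6 2 8 4)(1 5 7 3 12) = [6, 5, 8, 12, 0, 7, 2, 3, 4, 9, 10, 11, 1]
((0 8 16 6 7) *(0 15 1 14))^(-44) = (0 7)(1 16)(6 14)(8 15) = [7, 16, 2, 3, 4, 5, 14, 0, 15, 9, 10, 11, 12, 13, 6, 8, 1]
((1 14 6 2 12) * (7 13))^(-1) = (1 12 2 6 14)(7 13) = [0, 12, 6, 3, 4, 5, 14, 13, 8, 9, 10, 11, 2, 7, 1]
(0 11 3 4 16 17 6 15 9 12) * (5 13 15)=(0 11 3 4 16 17 6 5 13 15 9 12)=[11, 1, 2, 4, 16, 13, 5, 7, 8, 12, 10, 3, 0, 15, 14, 9, 17, 6]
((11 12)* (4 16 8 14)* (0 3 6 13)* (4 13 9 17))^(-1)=(0 13 14 8 16 4 17 9 6 3)(11 12)=[13, 1, 2, 0, 17, 5, 3, 7, 16, 6, 10, 12, 11, 14, 8, 15, 4, 9]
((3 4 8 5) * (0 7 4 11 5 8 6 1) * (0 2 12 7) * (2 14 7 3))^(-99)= (1 14 7 4 6)(2 12 3 11 5)= [0, 14, 12, 11, 6, 2, 1, 4, 8, 9, 10, 5, 3, 13, 7]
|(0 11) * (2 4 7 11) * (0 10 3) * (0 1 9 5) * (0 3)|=12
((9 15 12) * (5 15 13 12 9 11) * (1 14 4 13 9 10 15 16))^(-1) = (1 16 5 11 12 13 4 14)(10 15) = [0, 16, 2, 3, 14, 11, 6, 7, 8, 9, 15, 12, 13, 4, 1, 10, 5]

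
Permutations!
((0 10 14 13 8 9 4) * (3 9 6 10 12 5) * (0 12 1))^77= (0 1)(3 4 5 9 12)(6 14 8 10 13)= [1, 0, 2, 4, 5, 9, 14, 7, 10, 12, 13, 11, 3, 6, 8]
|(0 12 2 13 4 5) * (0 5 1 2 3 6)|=4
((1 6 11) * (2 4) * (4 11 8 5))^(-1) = [0, 11, 4, 3, 5, 8, 1, 7, 6, 9, 10, 2] = (1 11 2 4 5 8 6)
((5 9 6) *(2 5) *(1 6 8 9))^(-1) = (1 5 2 6)(8 9) = [0, 5, 6, 3, 4, 2, 1, 7, 9, 8]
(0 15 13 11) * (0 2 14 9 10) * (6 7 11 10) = (0 15 13 10)(2 14 9 6 7 11) = [15, 1, 14, 3, 4, 5, 7, 11, 8, 6, 0, 2, 12, 10, 9, 13]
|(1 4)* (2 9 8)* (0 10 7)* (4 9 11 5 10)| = |(0 4 1 9 8 2 11 5 10 7)| = 10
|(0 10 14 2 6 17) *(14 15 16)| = 8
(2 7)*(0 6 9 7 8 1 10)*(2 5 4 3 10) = (0 6 9 7 5 4 3 10)(1 2 8) = [6, 2, 8, 10, 3, 4, 9, 5, 1, 7, 0]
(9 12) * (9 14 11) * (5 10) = (5 10)(9 12 14 11) = [0, 1, 2, 3, 4, 10, 6, 7, 8, 12, 5, 9, 14, 13, 11]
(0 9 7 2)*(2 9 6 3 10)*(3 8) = (0 6 8 3 10 2)(7 9) = [6, 1, 0, 10, 4, 5, 8, 9, 3, 7, 2]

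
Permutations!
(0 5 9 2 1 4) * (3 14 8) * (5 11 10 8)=(0 11 10 8 3 14 5 9 2 1 4)=[11, 4, 1, 14, 0, 9, 6, 7, 3, 2, 8, 10, 12, 13, 5]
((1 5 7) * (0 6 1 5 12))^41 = (0 6 1 12)(5 7) = [6, 12, 2, 3, 4, 7, 1, 5, 8, 9, 10, 11, 0]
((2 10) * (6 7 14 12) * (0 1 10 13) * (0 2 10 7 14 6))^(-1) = (0 12 14 6 7 1)(2 13) = [12, 0, 13, 3, 4, 5, 7, 1, 8, 9, 10, 11, 14, 2, 6]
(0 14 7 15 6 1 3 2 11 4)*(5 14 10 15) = (0 10 15 6 1 3 2 11 4)(5 14 7) = [10, 3, 11, 2, 0, 14, 1, 5, 8, 9, 15, 4, 12, 13, 7, 6]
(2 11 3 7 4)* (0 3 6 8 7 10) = (0 3 10)(2 11 6 8 7 4) = [3, 1, 11, 10, 2, 5, 8, 4, 7, 9, 0, 6]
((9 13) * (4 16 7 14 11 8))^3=[0, 1, 2, 3, 14, 5, 6, 8, 7, 13, 10, 16, 12, 9, 4, 15, 11]=(4 14)(7 8)(9 13)(11 16)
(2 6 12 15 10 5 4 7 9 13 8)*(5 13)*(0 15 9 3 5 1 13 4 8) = (0 15 10 4 7 3 5 8 2 6 12 9 1 13) = [15, 13, 6, 5, 7, 8, 12, 3, 2, 1, 4, 11, 9, 0, 14, 10]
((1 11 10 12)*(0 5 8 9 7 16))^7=(0 5 8 9 7 16)(1 12 10 11)=[5, 12, 2, 3, 4, 8, 6, 16, 9, 7, 11, 1, 10, 13, 14, 15, 0]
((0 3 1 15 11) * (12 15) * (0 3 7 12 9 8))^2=(0 12 11 1 8 7 15 3 9)=[12, 8, 2, 9, 4, 5, 6, 15, 7, 0, 10, 1, 11, 13, 14, 3]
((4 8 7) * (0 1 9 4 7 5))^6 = (9) = [0, 1, 2, 3, 4, 5, 6, 7, 8, 9]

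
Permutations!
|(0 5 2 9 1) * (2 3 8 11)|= 8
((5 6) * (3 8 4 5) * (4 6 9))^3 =(9) =[0, 1, 2, 3, 4, 5, 6, 7, 8, 9]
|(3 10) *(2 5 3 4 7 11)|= |(2 5 3 10 4 7 11)|= 7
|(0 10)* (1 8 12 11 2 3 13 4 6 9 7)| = |(0 10)(1 8 12 11 2 3 13 4 6 9 7)| = 22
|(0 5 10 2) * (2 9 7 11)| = |(0 5 10 9 7 11 2)| = 7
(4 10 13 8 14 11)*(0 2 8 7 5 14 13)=(0 2 8 13 7 5 14 11 4 10)=[2, 1, 8, 3, 10, 14, 6, 5, 13, 9, 0, 4, 12, 7, 11]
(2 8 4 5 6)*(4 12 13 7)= (2 8 12 13 7 4 5 6)= [0, 1, 8, 3, 5, 6, 2, 4, 12, 9, 10, 11, 13, 7]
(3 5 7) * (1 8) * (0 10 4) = [10, 8, 2, 5, 0, 7, 6, 3, 1, 9, 4] = (0 10 4)(1 8)(3 5 7)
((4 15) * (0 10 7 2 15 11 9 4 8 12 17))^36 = (0 15)(2 17)(7 12)(8 10) = [15, 1, 17, 3, 4, 5, 6, 12, 10, 9, 8, 11, 7, 13, 14, 0, 16, 2]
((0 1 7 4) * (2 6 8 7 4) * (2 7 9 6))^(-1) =(0 4 1)(6 9 8) =[4, 0, 2, 3, 1, 5, 9, 7, 6, 8]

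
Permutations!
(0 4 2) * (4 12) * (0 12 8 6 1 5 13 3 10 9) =(0 8 6 1 5 13 3 10 9)(2 12 4) =[8, 5, 12, 10, 2, 13, 1, 7, 6, 0, 9, 11, 4, 3]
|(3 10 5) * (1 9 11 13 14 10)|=8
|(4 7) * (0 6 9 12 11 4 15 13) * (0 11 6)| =15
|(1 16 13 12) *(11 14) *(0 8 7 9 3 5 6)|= 28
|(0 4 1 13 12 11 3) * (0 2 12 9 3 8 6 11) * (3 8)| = 11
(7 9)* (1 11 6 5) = [0, 11, 2, 3, 4, 1, 5, 9, 8, 7, 10, 6] = (1 11 6 5)(7 9)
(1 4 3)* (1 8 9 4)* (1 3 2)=[0, 3, 1, 8, 2, 5, 6, 7, 9, 4]=(1 3 8 9 4 2)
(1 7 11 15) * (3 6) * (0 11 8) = (0 11 15 1 7 8)(3 6) = [11, 7, 2, 6, 4, 5, 3, 8, 0, 9, 10, 15, 12, 13, 14, 1]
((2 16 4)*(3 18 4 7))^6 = (18) = [0, 1, 2, 3, 4, 5, 6, 7, 8, 9, 10, 11, 12, 13, 14, 15, 16, 17, 18]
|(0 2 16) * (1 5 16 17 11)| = 7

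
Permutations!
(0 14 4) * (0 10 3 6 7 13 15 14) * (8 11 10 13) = (3 6 7 8 11 10)(4 13 15 14) = [0, 1, 2, 6, 13, 5, 7, 8, 11, 9, 3, 10, 12, 15, 4, 14]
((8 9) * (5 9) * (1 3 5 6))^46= (1 8 5)(3 6 9)= [0, 8, 2, 6, 4, 1, 9, 7, 5, 3]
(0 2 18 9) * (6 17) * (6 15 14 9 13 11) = (0 2 18 13 11 6 17 15 14 9) = [2, 1, 18, 3, 4, 5, 17, 7, 8, 0, 10, 6, 12, 11, 9, 14, 16, 15, 13]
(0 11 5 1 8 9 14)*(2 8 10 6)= [11, 10, 8, 3, 4, 1, 2, 7, 9, 14, 6, 5, 12, 13, 0]= (0 11 5 1 10 6 2 8 9 14)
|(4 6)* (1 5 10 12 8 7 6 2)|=9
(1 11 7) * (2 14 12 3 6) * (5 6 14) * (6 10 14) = (1 11 7)(2 5 10 14 12 3 6) = [0, 11, 5, 6, 4, 10, 2, 1, 8, 9, 14, 7, 3, 13, 12]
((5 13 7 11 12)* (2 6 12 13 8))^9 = [0, 1, 8, 3, 4, 12, 2, 7, 5, 9, 10, 11, 6, 13] = (13)(2 8 5 12 6)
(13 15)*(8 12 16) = (8 12 16)(13 15) = [0, 1, 2, 3, 4, 5, 6, 7, 12, 9, 10, 11, 16, 15, 14, 13, 8]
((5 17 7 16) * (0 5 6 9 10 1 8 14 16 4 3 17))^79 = [5, 14, 2, 4, 7, 0, 10, 17, 16, 1, 8, 11, 12, 13, 6, 15, 9, 3] = (0 5)(1 14 6 10 8 16 9)(3 4 7 17)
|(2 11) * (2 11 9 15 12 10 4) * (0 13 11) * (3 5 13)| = |(0 3 5 13 11)(2 9 15 12 10 4)| = 30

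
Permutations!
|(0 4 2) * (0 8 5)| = 5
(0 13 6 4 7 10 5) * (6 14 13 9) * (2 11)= [9, 1, 11, 3, 7, 0, 4, 10, 8, 6, 5, 2, 12, 14, 13]= (0 9 6 4 7 10 5)(2 11)(13 14)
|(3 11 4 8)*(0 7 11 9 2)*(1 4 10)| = 10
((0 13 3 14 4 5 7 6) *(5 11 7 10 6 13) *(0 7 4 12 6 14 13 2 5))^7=(14)(3 13)(4 11)=[0, 1, 2, 13, 11, 5, 6, 7, 8, 9, 10, 4, 12, 3, 14]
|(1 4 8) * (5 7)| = 6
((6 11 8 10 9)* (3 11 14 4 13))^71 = (3 13 4 14 6 9 10 8 11) = [0, 1, 2, 13, 14, 5, 9, 7, 11, 10, 8, 3, 12, 4, 6]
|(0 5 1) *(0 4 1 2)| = 6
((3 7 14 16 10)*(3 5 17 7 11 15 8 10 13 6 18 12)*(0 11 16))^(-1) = (0 14 7 17 5 10 8 15 11)(3 12 18 6 13 16) = [14, 1, 2, 12, 4, 10, 13, 17, 15, 9, 8, 0, 18, 16, 7, 11, 3, 5, 6]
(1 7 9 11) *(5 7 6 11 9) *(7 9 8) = (1 6 11)(5 9 8 7) = [0, 6, 2, 3, 4, 9, 11, 5, 7, 8, 10, 1]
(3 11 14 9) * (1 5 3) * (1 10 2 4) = (1 5 3 11 14 9 10 2 4) = [0, 5, 4, 11, 1, 3, 6, 7, 8, 10, 2, 14, 12, 13, 9]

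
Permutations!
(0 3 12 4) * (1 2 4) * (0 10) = (0 3 12 1 2 4 10) = [3, 2, 4, 12, 10, 5, 6, 7, 8, 9, 0, 11, 1]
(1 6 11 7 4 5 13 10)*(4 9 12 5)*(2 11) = (1 6 2 11 7 9 12 5 13 10) = [0, 6, 11, 3, 4, 13, 2, 9, 8, 12, 1, 7, 5, 10]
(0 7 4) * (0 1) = (0 7 4 1) = [7, 0, 2, 3, 1, 5, 6, 4]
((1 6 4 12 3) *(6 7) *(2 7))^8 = [0, 2, 7, 1, 12, 5, 4, 6, 8, 9, 10, 11, 3] = (1 2 7 6 4 12 3)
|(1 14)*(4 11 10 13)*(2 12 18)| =12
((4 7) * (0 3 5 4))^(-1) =[7, 1, 2, 0, 5, 3, 6, 4] =(0 7 4 5 3)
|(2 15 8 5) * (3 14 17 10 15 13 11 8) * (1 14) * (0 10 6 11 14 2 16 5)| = |(0 10 15 3 1 2 13 14 17 6 11 8)(5 16)| = 12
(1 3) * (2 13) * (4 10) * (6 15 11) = (1 3)(2 13)(4 10)(6 15 11) = [0, 3, 13, 1, 10, 5, 15, 7, 8, 9, 4, 6, 12, 2, 14, 11]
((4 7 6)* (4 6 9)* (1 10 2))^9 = (10) = [0, 1, 2, 3, 4, 5, 6, 7, 8, 9, 10]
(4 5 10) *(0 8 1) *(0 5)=(0 8 1 5 10 4)=[8, 5, 2, 3, 0, 10, 6, 7, 1, 9, 4]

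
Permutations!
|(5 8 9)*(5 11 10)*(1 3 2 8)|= |(1 3 2 8 9 11 10 5)|= 8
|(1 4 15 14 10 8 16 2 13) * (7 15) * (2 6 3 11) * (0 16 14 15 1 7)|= |(0 16 6 3 11 2 13 7 1 4)(8 14 10)|= 30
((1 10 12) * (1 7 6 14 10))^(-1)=(6 7 12 10 14)=[0, 1, 2, 3, 4, 5, 7, 12, 8, 9, 14, 11, 10, 13, 6]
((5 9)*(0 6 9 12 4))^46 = [12, 1, 2, 3, 5, 6, 4, 7, 8, 0, 10, 11, 9] = (0 12 9)(4 5 6)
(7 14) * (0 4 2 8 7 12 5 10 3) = (0 4 2 8 7 14 12 5 10 3) = [4, 1, 8, 0, 2, 10, 6, 14, 7, 9, 3, 11, 5, 13, 12]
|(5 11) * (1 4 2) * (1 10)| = |(1 4 2 10)(5 11)| = 4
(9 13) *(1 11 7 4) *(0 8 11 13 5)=(0 8 11 7 4 1 13 9 5)=[8, 13, 2, 3, 1, 0, 6, 4, 11, 5, 10, 7, 12, 9]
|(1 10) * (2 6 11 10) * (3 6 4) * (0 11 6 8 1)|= 15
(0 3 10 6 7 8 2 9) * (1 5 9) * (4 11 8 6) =(0 3 10 4 11 8 2 1 5 9)(6 7) =[3, 5, 1, 10, 11, 9, 7, 6, 2, 0, 4, 8]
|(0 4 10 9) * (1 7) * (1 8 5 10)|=8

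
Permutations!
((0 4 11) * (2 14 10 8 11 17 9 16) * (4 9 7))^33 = [9, 1, 14, 3, 4, 5, 6, 7, 11, 16, 8, 0, 12, 13, 10, 15, 2, 17] = (17)(0 9 16 2 14 10 8 11)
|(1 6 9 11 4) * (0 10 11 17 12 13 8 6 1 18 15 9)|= |(0 10 11 4 18 15 9 17 12 13 8 6)|= 12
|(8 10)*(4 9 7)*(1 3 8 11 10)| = |(1 3 8)(4 9 7)(10 11)| = 6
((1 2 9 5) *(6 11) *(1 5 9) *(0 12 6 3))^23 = (0 11 12 3 6)(1 2) = [11, 2, 1, 6, 4, 5, 0, 7, 8, 9, 10, 12, 3]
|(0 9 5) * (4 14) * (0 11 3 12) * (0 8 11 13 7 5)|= 12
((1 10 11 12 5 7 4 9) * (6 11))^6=(1 7 11)(4 12 10)(5 6 9)=[0, 7, 2, 3, 12, 6, 9, 11, 8, 5, 4, 1, 10]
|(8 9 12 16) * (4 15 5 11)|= |(4 15 5 11)(8 9 12 16)|= 4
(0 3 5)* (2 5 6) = (0 3 6 2 5) = [3, 1, 5, 6, 4, 0, 2]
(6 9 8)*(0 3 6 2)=[3, 1, 0, 6, 4, 5, 9, 7, 2, 8]=(0 3 6 9 8 2)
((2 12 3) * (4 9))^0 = (12) = [0, 1, 2, 3, 4, 5, 6, 7, 8, 9, 10, 11, 12]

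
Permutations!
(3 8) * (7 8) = (3 7 8) = [0, 1, 2, 7, 4, 5, 6, 8, 3]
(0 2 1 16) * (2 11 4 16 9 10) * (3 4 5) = (0 11 5 3 4 16)(1 9 10 2) = [11, 9, 1, 4, 16, 3, 6, 7, 8, 10, 2, 5, 12, 13, 14, 15, 0]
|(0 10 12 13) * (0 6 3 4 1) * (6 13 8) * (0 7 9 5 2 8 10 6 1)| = 12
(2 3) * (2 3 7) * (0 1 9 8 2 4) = (0 1 9 8 2 7 4) = [1, 9, 7, 3, 0, 5, 6, 4, 2, 8]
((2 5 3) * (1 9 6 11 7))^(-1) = (1 7 11 6 9)(2 3 5) = [0, 7, 3, 5, 4, 2, 9, 11, 8, 1, 10, 6]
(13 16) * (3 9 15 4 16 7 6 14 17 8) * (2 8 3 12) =(2 8 12)(3 9 15 4 16 13 7 6 14 17) =[0, 1, 8, 9, 16, 5, 14, 6, 12, 15, 10, 11, 2, 7, 17, 4, 13, 3]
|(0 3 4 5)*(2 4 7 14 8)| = |(0 3 7 14 8 2 4 5)| = 8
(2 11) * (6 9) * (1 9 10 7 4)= [0, 9, 11, 3, 1, 5, 10, 4, 8, 6, 7, 2]= (1 9 6 10 7 4)(2 11)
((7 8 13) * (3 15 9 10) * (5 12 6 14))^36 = (15) = [0, 1, 2, 3, 4, 5, 6, 7, 8, 9, 10, 11, 12, 13, 14, 15]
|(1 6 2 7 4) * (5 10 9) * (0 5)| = |(0 5 10 9)(1 6 2 7 4)| = 20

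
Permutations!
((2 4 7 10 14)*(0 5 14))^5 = (0 7 2 5 10 4 14) = [7, 1, 5, 3, 14, 10, 6, 2, 8, 9, 4, 11, 12, 13, 0]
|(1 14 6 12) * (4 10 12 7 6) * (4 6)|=7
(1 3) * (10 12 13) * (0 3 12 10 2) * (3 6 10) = [6, 12, 0, 1, 4, 5, 10, 7, 8, 9, 3, 11, 13, 2] = (0 6 10 3 1 12 13 2)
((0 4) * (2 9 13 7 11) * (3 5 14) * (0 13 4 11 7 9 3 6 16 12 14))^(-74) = (0 11 2 3 5)(4 13 9)(6 12)(14 16) = [11, 1, 3, 5, 13, 0, 12, 7, 8, 4, 10, 2, 6, 9, 16, 15, 14]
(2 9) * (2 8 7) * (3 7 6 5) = (2 9 8 6 5 3 7) = [0, 1, 9, 7, 4, 3, 5, 2, 6, 8]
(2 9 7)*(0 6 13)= [6, 1, 9, 3, 4, 5, 13, 2, 8, 7, 10, 11, 12, 0]= (0 6 13)(2 9 7)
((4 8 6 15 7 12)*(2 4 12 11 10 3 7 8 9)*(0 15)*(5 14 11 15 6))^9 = [6, 1, 2, 7, 4, 14, 0, 15, 5, 9, 3, 10, 12, 13, 11, 8] = (0 6)(3 7 15 8 5 14 11 10)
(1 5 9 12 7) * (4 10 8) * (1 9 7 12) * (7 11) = (12)(1 5 11 7 9)(4 10 8) = [0, 5, 2, 3, 10, 11, 6, 9, 4, 1, 8, 7, 12]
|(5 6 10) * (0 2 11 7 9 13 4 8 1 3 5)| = 13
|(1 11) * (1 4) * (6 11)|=4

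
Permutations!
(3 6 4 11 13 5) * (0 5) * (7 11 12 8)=(0 5 3 6 4 12 8 7 11 13)=[5, 1, 2, 6, 12, 3, 4, 11, 7, 9, 10, 13, 8, 0]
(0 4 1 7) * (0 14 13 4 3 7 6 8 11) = (0 3 7 14 13 4 1 6 8 11) = [3, 6, 2, 7, 1, 5, 8, 14, 11, 9, 10, 0, 12, 4, 13]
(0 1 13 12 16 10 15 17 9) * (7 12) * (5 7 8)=[1, 13, 2, 3, 4, 7, 6, 12, 5, 0, 15, 11, 16, 8, 14, 17, 10, 9]=(0 1 13 8 5 7 12 16 10 15 17 9)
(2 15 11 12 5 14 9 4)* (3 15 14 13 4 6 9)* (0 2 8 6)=(0 2 14 3 15 11 12 5 13 4 8 6 9)=[2, 1, 14, 15, 8, 13, 9, 7, 6, 0, 10, 12, 5, 4, 3, 11]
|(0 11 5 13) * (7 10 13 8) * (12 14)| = 14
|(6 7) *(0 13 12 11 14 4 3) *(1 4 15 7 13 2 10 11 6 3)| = |(0 2 10 11 14 15 7 3)(1 4)(6 13 12)| = 24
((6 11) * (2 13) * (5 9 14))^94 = [0, 1, 2, 3, 4, 9, 6, 7, 8, 14, 10, 11, 12, 13, 5] = (5 9 14)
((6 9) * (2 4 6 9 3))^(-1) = (9)(2 3 6 4) = [0, 1, 3, 6, 2, 5, 4, 7, 8, 9]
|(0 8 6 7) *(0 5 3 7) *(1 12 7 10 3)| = |(0 8 6)(1 12 7 5)(3 10)| = 12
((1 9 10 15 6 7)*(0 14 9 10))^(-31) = [9, 7, 2, 3, 4, 5, 15, 6, 8, 14, 1, 11, 12, 13, 0, 10] = (0 9 14)(1 7 6 15 10)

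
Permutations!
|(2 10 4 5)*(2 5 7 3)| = 5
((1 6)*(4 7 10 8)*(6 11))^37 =[0, 11, 2, 3, 7, 5, 1, 10, 4, 9, 8, 6] =(1 11 6)(4 7 10 8)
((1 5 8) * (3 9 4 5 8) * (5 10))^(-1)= [0, 8, 2, 5, 9, 10, 6, 7, 1, 3, 4]= (1 8)(3 5 10 4 9)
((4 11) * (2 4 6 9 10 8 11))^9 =(2 4)(6 11 8 10 9) =[0, 1, 4, 3, 2, 5, 11, 7, 10, 6, 9, 8]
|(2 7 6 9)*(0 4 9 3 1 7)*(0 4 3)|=15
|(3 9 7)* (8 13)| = |(3 9 7)(8 13)| = 6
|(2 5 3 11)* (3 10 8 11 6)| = 10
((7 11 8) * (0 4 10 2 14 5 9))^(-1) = (0 9 5 14 2 10 4)(7 8 11) = [9, 1, 10, 3, 0, 14, 6, 8, 11, 5, 4, 7, 12, 13, 2]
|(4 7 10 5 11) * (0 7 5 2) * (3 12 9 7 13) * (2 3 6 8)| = 15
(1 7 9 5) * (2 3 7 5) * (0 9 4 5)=(0 9 2 3 7 4 5 1)=[9, 0, 3, 7, 5, 1, 6, 4, 8, 2]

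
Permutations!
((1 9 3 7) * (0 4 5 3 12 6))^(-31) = (0 1 4 9 5 12 3 6 7) = [1, 4, 2, 6, 9, 12, 7, 0, 8, 5, 10, 11, 3]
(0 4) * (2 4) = (0 2 4) = [2, 1, 4, 3, 0]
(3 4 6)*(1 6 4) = (1 6 3) = [0, 6, 2, 1, 4, 5, 3]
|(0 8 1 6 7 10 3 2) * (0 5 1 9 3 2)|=|(0 8 9 3)(1 6 7 10 2 5)|=12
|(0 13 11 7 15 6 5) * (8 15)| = 8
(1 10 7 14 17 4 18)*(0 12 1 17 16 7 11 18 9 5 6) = [12, 10, 2, 3, 9, 6, 0, 14, 8, 5, 11, 18, 1, 13, 16, 15, 7, 4, 17] = (0 12 1 10 11 18 17 4 9 5 6)(7 14 16)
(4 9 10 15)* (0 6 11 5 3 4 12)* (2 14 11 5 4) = (0 6 5 3 2 14 11 4 9 10 15 12) = [6, 1, 14, 2, 9, 3, 5, 7, 8, 10, 15, 4, 0, 13, 11, 12]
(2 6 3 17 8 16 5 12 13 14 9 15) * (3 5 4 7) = (2 6 5 12 13 14 9 15)(3 17 8 16 4 7) = [0, 1, 6, 17, 7, 12, 5, 3, 16, 15, 10, 11, 13, 14, 9, 2, 4, 8]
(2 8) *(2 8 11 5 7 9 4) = (2 11 5 7 9 4) = [0, 1, 11, 3, 2, 7, 6, 9, 8, 4, 10, 5]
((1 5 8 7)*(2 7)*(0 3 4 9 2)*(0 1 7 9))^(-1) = (0 4 3)(1 8 5)(2 9) = [4, 8, 9, 0, 3, 1, 6, 7, 5, 2]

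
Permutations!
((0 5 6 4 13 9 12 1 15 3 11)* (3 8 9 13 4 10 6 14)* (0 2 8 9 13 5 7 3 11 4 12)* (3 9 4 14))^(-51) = (1 15 4 12)(2 14 5 8 11 3 13)(6 10) = [0, 15, 14, 13, 12, 8, 10, 7, 11, 9, 6, 3, 1, 2, 5, 4]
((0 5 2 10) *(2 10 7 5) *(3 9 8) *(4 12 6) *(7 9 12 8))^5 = (12)(0 10 5 7 9 2) = [10, 1, 0, 3, 4, 7, 6, 9, 8, 2, 5, 11, 12]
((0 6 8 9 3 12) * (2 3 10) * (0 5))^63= (12)= [0, 1, 2, 3, 4, 5, 6, 7, 8, 9, 10, 11, 12]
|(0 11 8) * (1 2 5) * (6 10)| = 6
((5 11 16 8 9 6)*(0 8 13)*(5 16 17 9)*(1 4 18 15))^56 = (18)(0 5 17 6 13 8 11 9 16) = [5, 1, 2, 3, 4, 17, 13, 7, 11, 16, 10, 9, 12, 8, 14, 15, 0, 6, 18]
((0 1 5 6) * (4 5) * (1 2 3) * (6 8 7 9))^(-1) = [6, 3, 0, 2, 1, 4, 9, 8, 5, 7] = (0 6 9 7 8 5 4 1 3 2)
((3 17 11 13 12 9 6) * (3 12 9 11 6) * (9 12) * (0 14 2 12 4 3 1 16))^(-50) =(0 2 11 4 17 9 16 14 12 13 3 6 1) =[2, 0, 11, 6, 17, 5, 1, 7, 8, 16, 10, 4, 13, 3, 12, 15, 14, 9]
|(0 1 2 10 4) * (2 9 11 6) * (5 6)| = |(0 1 9 11 5 6 2 10 4)| = 9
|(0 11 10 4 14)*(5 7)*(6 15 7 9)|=|(0 11 10 4 14)(5 9 6 15 7)|=5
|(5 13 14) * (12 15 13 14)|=|(5 14)(12 15 13)|=6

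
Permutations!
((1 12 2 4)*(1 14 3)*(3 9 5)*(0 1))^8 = (0 3 5 9 14 4 2 12 1) = [3, 0, 12, 5, 2, 9, 6, 7, 8, 14, 10, 11, 1, 13, 4]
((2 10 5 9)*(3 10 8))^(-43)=(2 9 5 10 3 8)=[0, 1, 9, 8, 4, 10, 6, 7, 2, 5, 3]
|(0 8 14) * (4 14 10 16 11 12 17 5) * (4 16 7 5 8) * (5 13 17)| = |(0 4 14)(5 16 11 12)(7 13 17 8 10)| = 60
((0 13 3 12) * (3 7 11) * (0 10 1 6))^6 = (0 10 11)(1 3 13)(6 12 7) = [10, 3, 2, 13, 4, 5, 12, 6, 8, 9, 11, 0, 7, 1]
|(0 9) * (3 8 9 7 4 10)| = |(0 7 4 10 3 8 9)| = 7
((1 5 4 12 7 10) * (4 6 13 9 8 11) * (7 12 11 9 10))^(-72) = [0, 13, 2, 3, 4, 10, 1, 7, 8, 9, 6, 11, 12, 5] = (1 13 5 10 6)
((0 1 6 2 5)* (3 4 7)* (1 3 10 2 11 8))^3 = [7, 8, 3, 10, 2, 4, 1, 5, 11, 9, 0, 6] = (0 7 5 4 2 3 10)(1 8 11 6)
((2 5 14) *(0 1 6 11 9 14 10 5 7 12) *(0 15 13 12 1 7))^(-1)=(0 2 14 9 11 6 1 7)(5 10)(12 13 15)=[2, 7, 14, 3, 4, 10, 1, 0, 8, 11, 5, 6, 13, 15, 9, 12]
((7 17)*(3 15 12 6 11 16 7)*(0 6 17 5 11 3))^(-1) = (0 17 12 15 3 6)(5 7 16 11) = [17, 1, 2, 6, 4, 7, 0, 16, 8, 9, 10, 5, 15, 13, 14, 3, 11, 12]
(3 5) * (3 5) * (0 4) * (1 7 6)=(0 4)(1 7 6)=[4, 7, 2, 3, 0, 5, 1, 6]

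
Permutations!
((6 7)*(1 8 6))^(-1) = (1 7 6 8) = [0, 7, 2, 3, 4, 5, 8, 6, 1]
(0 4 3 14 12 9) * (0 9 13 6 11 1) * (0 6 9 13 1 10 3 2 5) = [4, 6, 5, 14, 2, 0, 11, 7, 8, 13, 3, 10, 1, 9, 12] = (0 4 2 5)(1 6 11 10 3 14 12)(9 13)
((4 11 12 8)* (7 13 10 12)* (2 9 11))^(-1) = (2 4 8 12 10 13 7 11 9) = [0, 1, 4, 3, 8, 5, 6, 11, 12, 2, 13, 9, 10, 7]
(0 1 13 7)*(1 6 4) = (0 6 4 1 13 7) = [6, 13, 2, 3, 1, 5, 4, 0, 8, 9, 10, 11, 12, 7]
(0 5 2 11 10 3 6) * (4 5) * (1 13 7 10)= (0 4 5 2 11 1 13 7 10 3 6)= [4, 13, 11, 6, 5, 2, 0, 10, 8, 9, 3, 1, 12, 7]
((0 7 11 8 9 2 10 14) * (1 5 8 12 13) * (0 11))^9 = (0 7)(1 13 12 11 14 10 2 9 8 5) = [7, 13, 9, 3, 4, 1, 6, 0, 5, 8, 2, 14, 11, 12, 10]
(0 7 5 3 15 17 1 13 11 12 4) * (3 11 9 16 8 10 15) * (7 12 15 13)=(0 12 4)(1 7 5 11 15 17)(8 10 13 9 16)=[12, 7, 2, 3, 0, 11, 6, 5, 10, 16, 13, 15, 4, 9, 14, 17, 8, 1]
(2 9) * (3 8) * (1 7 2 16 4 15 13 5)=(1 7 2 9 16 4 15 13 5)(3 8)=[0, 7, 9, 8, 15, 1, 6, 2, 3, 16, 10, 11, 12, 5, 14, 13, 4]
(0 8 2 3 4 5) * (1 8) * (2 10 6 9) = (0 1 8 10 6 9 2 3 4 5) = [1, 8, 3, 4, 5, 0, 9, 7, 10, 2, 6]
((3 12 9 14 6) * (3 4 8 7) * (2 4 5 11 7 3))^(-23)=(2 7 11 5 6 14 9 12 3 8 4)=[0, 1, 7, 8, 2, 6, 14, 11, 4, 12, 10, 5, 3, 13, 9]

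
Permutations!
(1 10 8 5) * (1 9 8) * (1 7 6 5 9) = [0, 10, 2, 3, 4, 1, 5, 6, 9, 8, 7] = (1 10 7 6 5)(8 9)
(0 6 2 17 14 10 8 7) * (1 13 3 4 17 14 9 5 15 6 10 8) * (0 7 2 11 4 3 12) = (0 10 1 13 12)(2 14 8)(4 17 9 5 15 6 11) = [10, 13, 14, 3, 17, 15, 11, 7, 2, 5, 1, 4, 0, 12, 8, 6, 16, 9]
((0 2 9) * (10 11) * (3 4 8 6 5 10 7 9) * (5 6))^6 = (0 10 3 7 8)(2 11 4 9 5) = [10, 1, 11, 7, 9, 2, 6, 8, 0, 5, 3, 4]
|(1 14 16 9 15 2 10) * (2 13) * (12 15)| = |(1 14 16 9 12 15 13 2 10)| = 9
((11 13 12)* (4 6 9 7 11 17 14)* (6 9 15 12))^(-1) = [0, 1, 2, 3, 14, 5, 13, 9, 8, 4, 10, 7, 15, 11, 17, 6, 16, 12] = (4 14 17 12 15 6 13 11 7 9)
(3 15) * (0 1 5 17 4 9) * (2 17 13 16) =[1, 5, 17, 15, 9, 13, 6, 7, 8, 0, 10, 11, 12, 16, 14, 3, 2, 4] =(0 1 5 13 16 2 17 4 9)(3 15)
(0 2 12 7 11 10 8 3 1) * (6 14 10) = (0 2 12 7 11 6 14 10 8 3 1) = [2, 0, 12, 1, 4, 5, 14, 11, 3, 9, 8, 6, 7, 13, 10]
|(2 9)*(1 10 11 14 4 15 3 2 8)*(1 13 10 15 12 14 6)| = |(1 15 3 2 9 8 13 10 11 6)(4 12 14)| = 30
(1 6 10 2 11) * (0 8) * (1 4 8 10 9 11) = (0 10 2 1 6 9 11 4 8) = [10, 6, 1, 3, 8, 5, 9, 7, 0, 11, 2, 4]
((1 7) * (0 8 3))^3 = (8)(1 7) = [0, 7, 2, 3, 4, 5, 6, 1, 8]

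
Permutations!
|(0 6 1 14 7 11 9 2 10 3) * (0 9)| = |(0 6 1 14 7 11)(2 10 3 9)| = 12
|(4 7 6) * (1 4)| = 4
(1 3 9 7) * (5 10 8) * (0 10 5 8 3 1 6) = (0 10 3 9 7 6) = [10, 1, 2, 9, 4, 5, 0, 6, 8, 7, 3]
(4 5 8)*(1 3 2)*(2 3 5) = (1 5 8 4 2) = [0, 5, 1, 3, 2, 8, 6, 7, 4]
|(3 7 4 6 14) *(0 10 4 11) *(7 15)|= 9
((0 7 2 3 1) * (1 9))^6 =(9) =[0, 1, 2, 3, 4, 5, 6, 7, 8, 9]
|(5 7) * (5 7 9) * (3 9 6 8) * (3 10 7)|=7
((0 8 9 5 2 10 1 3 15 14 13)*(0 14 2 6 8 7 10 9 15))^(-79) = (0 7 10 1 3)(2 15 8 6 5 9)(13 14) = [7, 3, 15, 0, 4, 9, 5, 10, 6, 2, 1, 11, 12, 14, 13, 8]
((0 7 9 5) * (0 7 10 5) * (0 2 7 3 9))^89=[2, 1, 3, 10, 4, 0, 6, 9, 8, 5, 7]=(0 2 3 10 7 9 5)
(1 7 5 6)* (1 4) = [0, 7, 2, 3, 1, 6, 4, 5] = (1 7 5 6 4)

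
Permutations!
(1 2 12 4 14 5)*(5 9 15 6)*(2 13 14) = (1 13 14 9 15 6 5)(2 12 4) = [0, 13, 12, 3, 2, 1, 5, 7, 8, 15, 10, 11, 4, 14, 9, 6]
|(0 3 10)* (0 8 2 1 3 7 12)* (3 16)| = 6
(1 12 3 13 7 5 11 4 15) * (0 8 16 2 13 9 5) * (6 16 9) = [8, 12, 13, 6, 15, 11, 16, 0, 9, 5, 10, 4, 3, 7, 14, 1, 2] = (0 8 9 5 11 4 15 1 12 3 6 16 2 13 7)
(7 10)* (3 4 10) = [0, 1, 2, 4, 10, 5, 6, 3, 8, 9, 7] = (3 4 10 7)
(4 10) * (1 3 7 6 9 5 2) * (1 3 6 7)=[0, 6, 3, 1, 10, 2, 9, 7, 8, 5, 4]=(1 6 9 5 2 3)(4 10)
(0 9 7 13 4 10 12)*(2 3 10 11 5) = (0 9 7 13 4 11 5 2 3 10 12) = [9, 1, 3, 10, 11, 2, 6, 13, 8, 7, 12, 5, 0, 4]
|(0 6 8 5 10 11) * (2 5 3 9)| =|(0 6 8 3 9 2 5 10 11)| =9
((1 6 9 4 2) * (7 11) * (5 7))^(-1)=[0, 2, 4, 3, 9, 11, 1, 5, 8, 6, 10, 7]=(1 2 4 9 6)(5 11 7)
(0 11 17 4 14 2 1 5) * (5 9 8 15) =(0 11 17 4 14 2 1 9 8 15 5) =[11, 9, 1, 3, 14, 0, 6, 7, 15, 8, 10, 17, 12, 13, 2, 5, 16, 4]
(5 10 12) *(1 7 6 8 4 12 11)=(1 7 6 8 4 12 5 10 11)=[0, 7, 2, 3, 12, 10, 8, 6, 4, 9, 11, 1, 5]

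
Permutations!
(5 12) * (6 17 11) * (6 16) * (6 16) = (5 12)(6 17 11) = [0, 1, 2, 3, 4, 12, 17, 7, 8, 9, 10, 6, 5, 13, 14, 15, 16, 11]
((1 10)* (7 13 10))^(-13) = (1 10 13 7) = [0, 10, 2, 3, 4, 5, 6, 1, 8, 9, 13, 11, 12, 7]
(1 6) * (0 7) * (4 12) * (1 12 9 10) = (0 7)(1 6 12 4 9 10) = [7, 6, 2, 3, 9, 5, 12, 0, 8, 10, 1, 11, 4]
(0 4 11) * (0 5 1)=(0 4 11 5 1)=[4, 0, 2, 3, 11, 1, 6, 7, 8, 9, 10, 5]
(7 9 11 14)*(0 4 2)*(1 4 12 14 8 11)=(0 12 14 7 9 1 4 2)(8 11)=[12, 4, 0, 3, 2, 5, 6, 9, 11, 1, 10, 8, 14, 13, 7]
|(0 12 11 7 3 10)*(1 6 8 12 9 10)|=|(0 9 10)(1 6 8 12 11 7 3)|=21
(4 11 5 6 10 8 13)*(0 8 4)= (0 8 13)(4 11 5 6 10)= [8, 1, 2, 3, 11, 6, 10, 7, 13, 9, 4, 5, 12, 0]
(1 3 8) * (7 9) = (1 3 8)(7 9) = [0, 3, 2, 8, 4, 5, 6, 9, 1, 7]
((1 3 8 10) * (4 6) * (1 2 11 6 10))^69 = (2 10 4 6 11) = [0, 1, 10, 3, 6, 5, 11, 7, 8, 9, 4, 2]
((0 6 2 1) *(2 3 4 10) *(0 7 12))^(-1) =[12, 2, 10, 6, 3, 5, 0, 1, 8, 9, 4, 11, 7] =(0 12 7 1 2 10 4 3 6)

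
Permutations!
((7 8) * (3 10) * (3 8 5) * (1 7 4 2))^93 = (1 8 5 2 10 7 4 3) = [0, 8, 10, 1, 3, 2, 6, 4, 5, 9, 7]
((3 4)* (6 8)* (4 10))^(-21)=(10)(6 8)=[0, 1, 2, 3, 4, 5, 8, 7, 6, 9, 10]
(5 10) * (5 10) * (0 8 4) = (10)(0 8 4) = [8, 1, 2, 3, 0, 5, 6, 7, 4, 9, 10]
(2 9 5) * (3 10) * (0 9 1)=[9, 0, 1, 10, 4, 2, 6, 7, 8, 5, 3]=(0 9 5 2 1)(3 10)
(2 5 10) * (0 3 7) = (0 3 7)(2 5 10) = [3, 1, 5, 7, 4, 10, 6, 0, 8, 9, 2]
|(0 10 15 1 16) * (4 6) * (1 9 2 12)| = |(0 10 15 9 2 12 1 16)(4 6)| = 8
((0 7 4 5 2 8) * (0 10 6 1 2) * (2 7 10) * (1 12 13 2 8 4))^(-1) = (0 5 4 2 13 12 6 10)(1 7) = [5, 7, 13, 3, 2, 4, 10, 1, 8, 9, 0, 11, 6, 12]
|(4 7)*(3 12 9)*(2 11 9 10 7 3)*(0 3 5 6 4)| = 15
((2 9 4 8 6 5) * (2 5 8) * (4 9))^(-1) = (9)(2 4)(6 8) = [0, 1, 4, 3, 2, 5, 8, 7, 6, 9]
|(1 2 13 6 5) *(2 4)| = |(1 4 2 13 6 5)| = 6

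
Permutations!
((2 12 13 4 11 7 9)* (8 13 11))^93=(13)(2 7 12 9 11)=[0, 1, 7, 3, 4, 5, 6, 12, 8, 11, 10, 2, 9, 13]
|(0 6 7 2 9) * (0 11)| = 6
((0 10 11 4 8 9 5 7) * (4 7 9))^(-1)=(0 7 11 10)(4 8)(5 9)=[7, 1, 2, 3, 8, 9, 6, 11, 4, 5, 0, 10]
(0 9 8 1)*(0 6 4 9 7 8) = (0 7 8 1 6 4 9) = [7, 6, 2, 3, 9, 5, 4, 8, 1, 0]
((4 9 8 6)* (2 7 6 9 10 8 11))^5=[0, 1, 8, 3, 2, 5, 11, 9, 6, 4, 7, 10]=(2 8 6 11 10 7 9 4)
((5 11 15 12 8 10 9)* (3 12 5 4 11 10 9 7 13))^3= (3 9 15 7 12 4 5 13 8 11 10)= [0, 1, 2, 9, 5, 13, 6, 12, 11, 15, 3, 10, 4, 8, 14, 7]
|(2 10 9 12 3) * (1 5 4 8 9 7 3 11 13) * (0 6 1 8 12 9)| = 36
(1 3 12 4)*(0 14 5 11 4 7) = [14, 3, 2, 12, 1, 11, 6, 0, 8, 9, 10, 4, 7, 13, 5] = (0 14 5 11 4 1 3 12 7)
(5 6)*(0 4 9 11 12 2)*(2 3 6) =[4, 1, 0, 6, 9, 2, 5, 7, 8, 11, 10, 12, 3] =(0 4 9 11 12 3 6 5 2)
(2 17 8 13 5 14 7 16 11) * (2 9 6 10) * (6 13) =[0, 1, 17, 3, 4, 14, 10, 16, 6, 13, 2, 9, 12, 5, 7, 15, 11, 8] =(2 17 8 6 10)(5 14 7 16 11 9 13)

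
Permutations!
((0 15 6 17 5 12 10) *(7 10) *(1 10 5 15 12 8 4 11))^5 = (0 4 12 11 7 1 5 10 8)(6 15 17) = [4, 5, 2, 3, 12, 10, 15, 1, 0, 9, 8, 7, 11, 13, 14, 17, 16, 6]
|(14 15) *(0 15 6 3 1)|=|(0 15 14 6 3 1)|=6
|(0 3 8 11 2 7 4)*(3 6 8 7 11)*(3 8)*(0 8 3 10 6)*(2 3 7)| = 6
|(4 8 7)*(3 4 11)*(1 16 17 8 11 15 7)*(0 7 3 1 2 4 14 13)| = 42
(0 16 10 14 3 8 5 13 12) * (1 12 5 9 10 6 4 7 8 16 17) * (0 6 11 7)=[17, 12, 2, 16, 0, 13, 4, 8, 9, 10, 14, 7, 6, 5, 3, 15, 11, 1]=(0 17 1 12 6 4)(3 16 11 7 8 9 10 14)(5 13)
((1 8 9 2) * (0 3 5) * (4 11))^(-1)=(0 5 3)(1 2 9 8)(4 11)=[5, 2, 9, 0, 11, 3, 6, 7, 1, 8, 10, 4]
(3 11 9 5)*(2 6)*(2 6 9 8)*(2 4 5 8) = (2 9 8 4 5 3 11) = [0, 1, 9, 11, 5, 3, 6, 7, 4, 8, 10, 2]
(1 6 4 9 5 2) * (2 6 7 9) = (1 7 9 5 6 4 2) = [0, 7, 1, 3, 2, 6, 4, 9, 8, 5]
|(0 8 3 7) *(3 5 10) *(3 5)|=4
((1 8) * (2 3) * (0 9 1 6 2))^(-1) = [3, 9, 6, 2, 4, 5, 8, 7, 1, 0] = (0 3 2 6 8 1 9)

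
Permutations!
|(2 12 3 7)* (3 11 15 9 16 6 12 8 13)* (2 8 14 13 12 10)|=|(2 14 13 3 7 8 12 11 15 9 16 6 10)|=13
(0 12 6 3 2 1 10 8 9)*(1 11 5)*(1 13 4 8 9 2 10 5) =(0 12 6 3 10 9)(1 5 13 4 8 2 11) =[12, 5, 11, 10, 8, 13, 3, 7, 2, 0, 9, 1, 6, 4]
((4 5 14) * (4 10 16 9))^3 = (4 10)(5 16)(9 14) = [0, 1, 2, 3, 10, 16, 6, 7, 8, 14, 4, 11, 12, 13, 9, 15, 5]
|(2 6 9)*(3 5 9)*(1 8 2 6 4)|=4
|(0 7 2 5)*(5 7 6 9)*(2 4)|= |(0 6 9 5)(2 7 4)|= 12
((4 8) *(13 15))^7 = (4 8)(13 15) = [0, 1, 2, 3, 8, 5, 6, 7, 4, 9, 10, 11, 12, 15, 14, 13]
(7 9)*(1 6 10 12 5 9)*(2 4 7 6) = [0, 2, 4, 3, 7, 9, 10, 1, 8, 6, 12, 11, 5] = (1 2 4 7)(5 9 6 10 12)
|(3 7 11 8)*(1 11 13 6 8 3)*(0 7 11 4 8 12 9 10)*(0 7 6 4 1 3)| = 11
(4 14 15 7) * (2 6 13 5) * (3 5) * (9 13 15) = (2 6 15 7 4 14 9 13 3 5) = [0, 1, 6, 5, 14, 2, 15, 4, 8, 13, 10, 11, 12, 3, 9, 7]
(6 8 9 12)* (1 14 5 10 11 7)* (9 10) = [0, 14, 2, 3, 4, 9, 8, 1, 10, 12, 11, 7, 6, 13, 5] = (1 14 5 9 12 6 8 10 11 7)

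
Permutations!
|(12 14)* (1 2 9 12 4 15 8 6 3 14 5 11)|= 6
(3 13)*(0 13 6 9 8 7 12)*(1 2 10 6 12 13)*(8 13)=[1, 2, 10, 12, 4, 5, 9, 8, 7, 13, 6, 11, 0, 3]=(0 1 2 10 6 9 13 3 12)(7 8)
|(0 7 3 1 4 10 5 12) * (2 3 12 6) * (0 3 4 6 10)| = |(0 7 12 3 1 6 2 4)(5 10)| = 8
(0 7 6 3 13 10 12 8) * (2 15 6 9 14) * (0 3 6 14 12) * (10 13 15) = (0 7 9 12 8 3 15 14 2 10) = [7, 1, 10, 15, 4, 5, 6, 9, 3, 12, 0, 11, 8, 13, 2, 14]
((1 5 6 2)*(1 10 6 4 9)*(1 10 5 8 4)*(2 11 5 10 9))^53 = [0, 6, 1, 3, 5, 10, 4, 7, 11, 9, 8, 2] = (1 6 4 5 10 8 11 2)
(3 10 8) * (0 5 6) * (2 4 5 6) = (0 6)(2 4 5)(3 10 8) = [6, 1, 4, 10, 5, 2, 0, 7, 3, 9, 8]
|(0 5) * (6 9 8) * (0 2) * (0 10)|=|(0 5 2 10)(6 9 8)|=12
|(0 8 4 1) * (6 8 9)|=6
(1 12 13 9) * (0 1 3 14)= (0 1 12 13 9 3 14)= [1, 12, 2, 14, 4, 5, 6, 7, 8, 3, 10, 11, 13, 9, 0]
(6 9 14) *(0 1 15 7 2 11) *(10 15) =(0 1 10 15 7 2 11)(6 9 14) =[1, 10, 11, 3, 4, 5, 9, 2, 8, 14, 15, 0, 12, 13, 6, 7]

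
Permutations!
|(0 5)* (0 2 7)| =4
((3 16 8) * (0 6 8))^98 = (0 3 6 16 8) = [3, 1, 2, 6, 4, 5, 16, 7, 0, 9, 10, 11, 12, 13, 14, 15, 8]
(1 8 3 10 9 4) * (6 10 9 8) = (1 6 10 8 3 9 4) = [0, 6, 2, 9, 1, 5, 10, 7, 3, 4, 8]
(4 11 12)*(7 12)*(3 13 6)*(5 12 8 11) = (3 13 6)(4 5 12)(7 8 11) = [0, 1, 2, 13, 5, 12, 3, 8, 11, 9, 10, 7, 4, 6]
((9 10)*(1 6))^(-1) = [0, 6, 2, 3, 4, 5, 1, 7, 8, 10, 9] = (1 6)(9 10)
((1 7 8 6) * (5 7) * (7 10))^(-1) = (1 6 8 7 10 5) = [0, 6, 2, 3, 4, 1, 8, 10, 7, 9, 5]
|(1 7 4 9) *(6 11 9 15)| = |(1 7 4 15 6 11 9)| = 7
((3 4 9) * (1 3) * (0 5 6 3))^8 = (0 5 6 3 4 9 1) = [5, 0, 2, 4, 9, 6, 3, 7, 8, 1]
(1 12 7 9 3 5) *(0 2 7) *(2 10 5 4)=(0 10 5 1 12)(2 7 9 3 4)=[10, 12, 7, 4, 2, 1, 6, 9, 8, 3, 5, 11, 0]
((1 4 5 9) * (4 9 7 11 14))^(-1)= (1 9)(4 14 11 7 5)= [0, 9, 2, 3, 14, 4, 6, 5, 8, 1, 10, 7, 12, 13, 11]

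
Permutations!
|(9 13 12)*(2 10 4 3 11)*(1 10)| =|(1 10 4 3 11 2)(9 13 12)| =6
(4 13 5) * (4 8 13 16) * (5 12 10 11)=(4 16)(5 8 13 12 10 11)=[0, 1, 2, 3, 16, 8, 6, 7, 13, 9, 11, 5, 10, 12, 14, 15, 4]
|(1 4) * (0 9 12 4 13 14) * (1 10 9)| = |(0 1 13 14)(4 10 9 12)| = 4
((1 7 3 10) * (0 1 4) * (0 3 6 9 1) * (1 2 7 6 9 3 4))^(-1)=(1 10 3 6)(2 9 7)=[0, 10, 9, 6, 4, 5, 1, 2, 8, 7, 3]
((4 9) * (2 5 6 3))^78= [0, 1, 6, 5, 4, 3, 2, 7, 8, 9]= (9)(2 6)(3 5)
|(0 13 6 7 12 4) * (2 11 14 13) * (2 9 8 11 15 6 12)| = 8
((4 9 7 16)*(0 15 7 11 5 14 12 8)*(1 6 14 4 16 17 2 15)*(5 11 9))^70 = (0 12 6)(1 8 14)(2 7)(15 17) = [12, 8, 7, 3, 4, 5, 0, 2, 14, 9, 10, 11, 6, 13, 1, 17, 16, 15]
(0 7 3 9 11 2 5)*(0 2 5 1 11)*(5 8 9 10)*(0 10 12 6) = [7, 11, 1, 12, 4, 2, 0, 3, 9, 10, 5, 8, 6] = (0 7 3 12 6)(1 11 8 9 10 5 2)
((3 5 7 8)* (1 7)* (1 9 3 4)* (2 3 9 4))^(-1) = (9)(1 4 5 3 2 8 7) = [0, 4, 8, 2, 5, 3, 6, 1, 7, 9]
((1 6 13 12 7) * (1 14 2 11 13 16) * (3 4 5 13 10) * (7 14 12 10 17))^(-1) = (1 16 6)(2 14 12 7 17 11)(3 10 13 5 4) = [0, 16, 14, 10, 3, 4, 1, 17, 8, 9, 13, 2, 7, 5, 12, 15, 6, 11]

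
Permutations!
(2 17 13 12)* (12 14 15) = [0, 1, 17, 3, 4, 5, 6, 7, 8, 9, 10, 11, 2, 14, 15, 12, 16, 13] = (2 17 13 14 15 12)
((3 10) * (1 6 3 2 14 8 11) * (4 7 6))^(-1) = (1 11 8 14 2 10 3 6 7 4) = [0, 11, 10, 6, 1, 5, 7, 4, 14, 9, 3, 8, 12, 13, 2]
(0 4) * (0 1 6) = (0 4 1 6) = [4, 6, 2, 3, 1, 5, 0]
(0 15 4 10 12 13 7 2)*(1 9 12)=(0 15 4 10 1 9 12 13 7 2)=[15, 9, 0, 3, 10, 5, 6, 2, 8, 12, 1, 11, 13, 7, 14, 4]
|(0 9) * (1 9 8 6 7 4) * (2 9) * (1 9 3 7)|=|(0 8 6 1 2 3 7 4 9)|=9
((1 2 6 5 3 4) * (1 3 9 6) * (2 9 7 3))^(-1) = (1 2 4 3 7 5 6 9) = [0, 2, 4, 7, 3, 6, 9, 5, 8, 1]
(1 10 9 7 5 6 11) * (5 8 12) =(1 10 9 7 8 12 5 6 11) =[0, 10, 2, 3, 4, 6, 11, 8, 12, 7, 9, 1, 5]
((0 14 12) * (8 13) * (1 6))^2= [12, 1, 2, 3, 4, 5, 6, 7, 8, 9, 10, 11, 14, 13, 0]= (0 12 14)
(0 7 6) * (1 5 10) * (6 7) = (0 6)(1 5 10) = [6, 5, 2, 3, 4, 10, 0, 7, 8, 9, 1]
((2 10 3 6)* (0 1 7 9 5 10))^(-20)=(0 6 10 9 1 2 3 5 7)=[6, 2, 3, 5, 4, 7, 10, 0, 8, 1, 9]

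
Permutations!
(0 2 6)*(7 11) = (0 2 6)(7 11) = [2, 1, 6, 3, 4, 5, 0, 11, 8, 9, 10, 7]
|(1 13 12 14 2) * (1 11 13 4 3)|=|(1 4 3)(2 11 13 12 14)|=15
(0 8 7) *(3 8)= (0 3 8 7)= [3, 1, 2, 8, 4, 5, 6, 0, 7]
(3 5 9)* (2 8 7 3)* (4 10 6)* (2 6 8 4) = (2 4 10 8 7 3 5 9 6) = [0, 1, 4, 5, 10, 9, 2, 3, 7, 6, 8]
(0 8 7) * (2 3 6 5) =(0 8 7)(2 3 6 5) =[8, 1, 3, 6, 4, 2, 5, 0, 7]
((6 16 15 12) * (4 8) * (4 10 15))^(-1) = [0, 1, 2, 3, 16, 5, 12, 7, 4, 9, 8, 11, 15, 13, 14, 10, 6] = (4 16 6 12 15 10 8)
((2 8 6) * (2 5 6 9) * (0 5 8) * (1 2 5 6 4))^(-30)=(0 8 5 1)(2 6 9 4)=[8, 0, 6, 3, 2, 1, 9, 7, 5, 4]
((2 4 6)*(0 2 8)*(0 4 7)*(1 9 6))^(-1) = (0 7 2)(1 4 8 6 9) = [7, 4, 0, 3, 8, 5, 9, 2, 6, 1]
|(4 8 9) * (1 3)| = 6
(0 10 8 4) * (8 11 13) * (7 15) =(0 10 11 13 8 4)(7 15) =[10, 1, 2, 3, 0, 5, 6, 15, 4, 9, 11, 13, 12, 8, 14, 7]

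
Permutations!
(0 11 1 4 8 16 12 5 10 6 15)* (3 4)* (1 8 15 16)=(0 11 8 1 3 4 15)(5 10 6 16 12)=[11, 3, 2, 4, 15, 10, 16, 7, 1, 9, 6, 8, 5, 13, 14, 0, 12]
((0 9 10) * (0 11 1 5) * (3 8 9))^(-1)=(0 5 1 11 10 9 8 3)=[5, 11, 2, 0, 4, 1, 6, 7, 3, 8, 9, 10]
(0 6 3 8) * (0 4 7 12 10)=(0 6 3 8 4 7 12 10)=[6, 1, 2, 8, 7, 5, 3, 12, 4, 9, 0, 11, 10]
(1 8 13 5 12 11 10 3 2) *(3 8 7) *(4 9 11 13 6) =(1 7 3 2)(4 9 11 10 8 6)(5 12 13) =[0, 7, 1, 2, 9, 12, 4, 3, 6, 11, 8, 10, 13, 5]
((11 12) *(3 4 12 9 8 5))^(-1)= (3 5 8 9 11 12 4)= [0, 1, 2, 5, 3, 8, 6, 7, 9, 11, 10, 12, 4]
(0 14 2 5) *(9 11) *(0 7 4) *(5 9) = (0 14 2 9 11 5 7 4) = [14, 1, 9, 3, 0, 7, 6, 4, 8, 11, 10, 5, 12, 13, 2]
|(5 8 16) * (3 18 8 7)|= |(3 18 8 16 5 7)|= 6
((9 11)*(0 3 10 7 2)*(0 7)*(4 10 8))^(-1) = (0 10 4 8 3)(2 7)(9 11) = [10, 1, 7, 0, 8, 5, 6, 2, 3, 11, 4, 9]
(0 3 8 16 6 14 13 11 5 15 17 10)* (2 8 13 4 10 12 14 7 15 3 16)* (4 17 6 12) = (0 16 12 14 17 4 10)(2 8)(3 13 11 5)(6 7 15) = [16, 1, 8, 13, 10, 3, 7, 15, 2, 9, 0, 5, 14, 11, 17, 6, 12, 4]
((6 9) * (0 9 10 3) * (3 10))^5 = [9, 1, 2, 0, 4, 5, 3, 7, 8, 6, 10] = (10)(0 9 6 3)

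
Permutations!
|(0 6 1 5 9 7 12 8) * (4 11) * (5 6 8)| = |(0 8)(1 6)(4 11)(5 9 7 12)| = 4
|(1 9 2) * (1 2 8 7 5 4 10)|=7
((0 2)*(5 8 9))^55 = (0 2)(5 8 9) = [2, 1, 0, 3, 4, 8, 6, 7, 9, 5]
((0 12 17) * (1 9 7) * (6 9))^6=(17)(1 9)(6 7)=[0, 9, 2, 3, 4, 5, 7, 6, 8, 1, 10, 11, 12, 13, 14, 15, 16, 17]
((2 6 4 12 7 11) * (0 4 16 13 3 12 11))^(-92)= [12, 1, 4, 16, 7, 5, 11, 3, 8, 9, 10, 0, 13, 6, 14, 15, 2]= (0 12 13 6 11)(2 4 7 3 16)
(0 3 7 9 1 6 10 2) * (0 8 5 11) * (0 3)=(1 6 10 2 8 5 11 3 7 9)=[0, 6, 8, 7, 4, 11, 10, 9, 5, 1, 2, 3]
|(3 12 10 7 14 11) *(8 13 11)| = |(3 12 10 7 14 8 13 11)| = 8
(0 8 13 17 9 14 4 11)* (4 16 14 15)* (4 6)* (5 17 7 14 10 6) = (0 8 13 7 14 16 10 6 4 11)(5 17 9 15) = [8, 1, 2, 3, 11, 17, 4, 14, 13, 15, 6, 0, 12, 7, 16, 5, 10, 9]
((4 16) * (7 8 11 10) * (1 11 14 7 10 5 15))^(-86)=(16)(1 5)(7 8 14)(11 15)=[0, 5, 2, 3, 4, 1, 6, 8, 14, 9, 10, 15, 12, 13, 7, 11, 16]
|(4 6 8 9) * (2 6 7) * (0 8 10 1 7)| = 20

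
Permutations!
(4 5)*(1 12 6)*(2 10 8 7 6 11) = [0, 12, 10, 3, 5, 4, 1, 6, 7, 9, 8, 2, 11] = (1 12 11 2 10 8 7 6)(4 5)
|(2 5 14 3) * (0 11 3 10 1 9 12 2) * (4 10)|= |(0 11 3)(1 9 12 2 5 14 4 10)|= 24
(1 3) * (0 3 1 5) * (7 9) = (0 3 5)(7 9) = [3, 1, 2, 5, 4, 0, 6, 9, 8, 7]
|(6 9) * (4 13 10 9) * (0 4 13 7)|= 12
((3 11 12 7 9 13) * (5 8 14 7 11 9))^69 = (5 8 14 7)(11 12) = [0, 1, 2, 3, 4, 8, 6, 5, 14, 9, 10, 12, 11, 13, 7]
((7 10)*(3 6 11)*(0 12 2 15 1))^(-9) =(0 12 2 15 1)(7 10) =[12, 0, 15, 3, 4, 5, 6, 10, 8, 9, 7, 11, 2, 13, 14, 1]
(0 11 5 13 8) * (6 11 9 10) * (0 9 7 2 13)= (0 7 2 13 8 9 10 6 11 5)= [7, 1, 13, 3, 4, 0, 11, 2, 9, 10, 6, 5, 12, 8]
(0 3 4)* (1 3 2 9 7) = [2, 3, 9, 4, 0, 5, 6, 1, 8, 7] = (0 2 9 7 1 3 4)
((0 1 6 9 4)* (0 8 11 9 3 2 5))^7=(0 1 6 3 2 5)(4 9 11 8)=[1, 6, 5, 2, 9, 0, 3, 7, 4, 11, 10, 8]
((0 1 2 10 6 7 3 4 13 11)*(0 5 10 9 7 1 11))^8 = (0 7 6)(1 11 3)(2 5 4)(9 10 13) = [7, 11, 5, 1, 2, 4, 0, 6, 8, 10, 13, 3, 12, 9]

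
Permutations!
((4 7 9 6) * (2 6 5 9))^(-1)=(2 7 4 6)(5 9)=[0, 1, 7, 3, 6, 9, 2, 4, 8, 5]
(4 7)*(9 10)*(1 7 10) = (1 7 4 10 9) = [0, 7, 2, 3, 10, 5, 6, 4, 8, 1, 9]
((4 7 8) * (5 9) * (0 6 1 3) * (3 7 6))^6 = [0, 7, 2, 3, 6, 5, 1, 8, 4, 9] = (9)(1 7 8 4 6)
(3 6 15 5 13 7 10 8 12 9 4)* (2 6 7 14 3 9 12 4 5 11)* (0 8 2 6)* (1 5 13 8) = [1, 5, 0, 7, 9, 8, 15, 10, 4, 13, 2, 6, 12, 14, 3, 11] = (0 1 5 8 4 9 13 14 3 7 10 2)(6 15 11)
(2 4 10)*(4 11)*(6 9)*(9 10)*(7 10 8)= (2 11 4 9 6 8 7 10)= [0, 1, 11, 3, 9, 5, 8, 10, 7, 6, 2, 4]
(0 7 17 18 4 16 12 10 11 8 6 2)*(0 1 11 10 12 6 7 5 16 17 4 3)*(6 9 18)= (0 5 16 9 18 3)(1 11 8 7 4 17 6 2)= [5, 11, 1, 0, 17, 16, 2, 4, 7, 18, 10, 8, 12, 13, 14, 15, 9, 6, 3]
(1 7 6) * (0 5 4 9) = (0 5 4 9)(1 7 6) = [5, 7, 2, 3, 9, 4, 1, 6, 8, 0]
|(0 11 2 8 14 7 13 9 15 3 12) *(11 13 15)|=11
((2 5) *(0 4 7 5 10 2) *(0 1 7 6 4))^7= (1 7 5)(2 10)(4 6)= [0, 7, 10, 3, 6, 1, 4, 5, 8, 9, 2]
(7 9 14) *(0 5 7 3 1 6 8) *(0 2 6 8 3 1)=(0 5 7 9 14 1 8 2 6 3)=[5, 8, 6, 0, 4, 7, 3, 9, 2, 14, 10, 11, 12, 13, 1]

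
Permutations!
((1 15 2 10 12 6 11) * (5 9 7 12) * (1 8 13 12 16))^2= (1 2 5 7)(6 8 12 11 13)(9 16 15 10)= [0, 2, 5, 3, 4, 7, 8, 1, 12, 16, 9, 13, 11, 6, 14, 10, 15]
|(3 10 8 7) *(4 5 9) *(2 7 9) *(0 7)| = 9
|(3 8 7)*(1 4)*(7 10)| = |(1 4)(3 8 10 7)| = 4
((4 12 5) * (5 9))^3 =(4 5 9 12) =[0, 1, 2, 3, 5, 9, 6, 7, 8, 12, 10, 11, 4]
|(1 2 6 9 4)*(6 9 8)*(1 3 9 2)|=6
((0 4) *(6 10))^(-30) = (10) = [0, 1, 2, 3, 4, 5, 6, 7, 8, 9, 10]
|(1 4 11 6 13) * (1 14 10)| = 7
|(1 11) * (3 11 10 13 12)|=|(1 10 13 12 3 11)|=6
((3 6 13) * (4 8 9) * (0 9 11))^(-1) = (0 11 8 4 9)(3 13 6) = [11, 1, 2, 13, 9, 5, 3, 7, 4, 0, 10, 8, 12, 6]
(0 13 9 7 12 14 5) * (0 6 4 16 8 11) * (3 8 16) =(16)(0 13 9 7 12 14 5 6 4 3 8 11) =[13, 1, 2, 8, 3, 6, 4, 12, 11, 7, 10, 0, 14, 9, 5, 15, 16]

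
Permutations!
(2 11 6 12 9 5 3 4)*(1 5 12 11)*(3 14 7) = (1 5 14 7 3 4 2)(6 11)(9 12) = [0, 5, 1, 4, 2, 14, 11, 3, 8, 12, 10, 6, 9, 13, 7]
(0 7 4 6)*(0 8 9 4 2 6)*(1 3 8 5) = (0 7 2 6 5 1 3 8 9 4) = [7, 3, 6, 8, 0, 1, 5, 2, 9, 4]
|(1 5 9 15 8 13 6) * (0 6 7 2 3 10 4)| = 13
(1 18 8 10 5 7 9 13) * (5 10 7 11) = (1 18 8 7 9 13)(5 11) = [0, 18, 2, 3, 4, 11, 6, 9, 7, 13, 10, 5, 12, 1, 14, 15, 16, 17, 8]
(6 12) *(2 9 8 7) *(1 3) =(1 3)(2 9 8 7)(6 12) =[0, 3, 9, 1, 4, 5, 12, 2, 7, 8, 10, 11, 6]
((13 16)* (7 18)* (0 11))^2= [0, 1, 2, 3, 4, 5, 6, 7, 8, 9, 10, 11, 12, 13, 14, 15, 16, 17, 18]= (18)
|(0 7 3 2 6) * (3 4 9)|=7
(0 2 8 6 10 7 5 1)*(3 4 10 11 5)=(0 2 8 6 11 5 1)(3 4 10 7)=[2, 0, 8, 4, 10, 1, 11, 3, 6, 9, 7, 5]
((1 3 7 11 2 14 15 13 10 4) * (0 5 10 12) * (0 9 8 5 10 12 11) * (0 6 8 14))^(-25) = [8, 9, 6, 14, 12, 2, 13, 15, 11, 10, 5, 7, 0, 3, 4, 1] = (0 8 11 7 15 1 9 10 5 2 6 13 3 14 4 12)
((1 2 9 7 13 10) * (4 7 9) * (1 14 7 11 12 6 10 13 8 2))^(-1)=(2 8 7 14 10 6 12 11 4)=[0, 1, 8, 3, 2, 5, 12, 14, 7, 9, 6, 4, 11, 13, 10]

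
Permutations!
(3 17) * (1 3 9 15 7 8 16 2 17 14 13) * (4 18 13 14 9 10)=(1 3 9 15 7 8 16 2 17 10 4 18 13)=[0, 3, 17, 9, 18, 5, 6, 8, 16, 15, 4, 11, 12, 1, 14, 7, 2, 10, 13]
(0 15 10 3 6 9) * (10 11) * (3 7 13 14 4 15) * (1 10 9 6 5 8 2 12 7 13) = (0 3 5 8 2 12 7 1 10 13 14 4 15 11 9) = [3, 10, 12, 5, 15, 8, 6, 1, 2, 0, 13, 9, 7, 14, 4, 11]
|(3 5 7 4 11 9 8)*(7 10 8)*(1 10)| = |(1 10 8 3 5)(4 11 9 7)| = 20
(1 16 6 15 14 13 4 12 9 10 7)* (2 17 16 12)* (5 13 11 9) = (1 12 5 13 4 2 17 16 6 15 14 11 9 10 7) = [0, 12, 17, 3, 2, 13, 15, 1, 8, 10, 7, 9, 5, 4, 11, 14, 6, 16]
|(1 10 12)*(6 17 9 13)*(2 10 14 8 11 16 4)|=36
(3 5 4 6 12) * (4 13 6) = [0, 1, 2, 5, 4, 13, 12, 7, 8, 9, 10, 11, 3, 6] = (3 5 13 6 12)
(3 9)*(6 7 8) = (3 9)(6 7 8) = [0, 1, 2, 9, 4, 5, 7, 8, 6, 3]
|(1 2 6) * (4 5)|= |(1 2 6)(4 5)|= 6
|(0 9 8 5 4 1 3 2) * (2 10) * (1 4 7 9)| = 20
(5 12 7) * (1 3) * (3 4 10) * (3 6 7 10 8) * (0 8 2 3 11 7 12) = (0 8 11 7 5)(1 4 2 3)(6 12 10) = [8, 4, 3, 1, 2, 0, 12, 5, 11, 9, 6, 7, 10]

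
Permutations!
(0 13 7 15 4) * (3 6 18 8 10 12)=(0 13 7 15 4)(3 6 18 8 10 12)=[13, 1, 2, 6, 0, 5, 18, 15, 10, 9, 12, 11, 3, 7, 14, 4, 16, 17, 8]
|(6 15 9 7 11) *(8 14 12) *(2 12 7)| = 9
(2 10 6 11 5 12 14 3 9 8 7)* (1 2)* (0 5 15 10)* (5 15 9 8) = (0 15 10 6 11 9 5 12 14 3 8 7 1 2) = [15, 2, 0, 8, 4, 12, 11, 1, 7, 5, 6, 9, 14, 13, 3, 10]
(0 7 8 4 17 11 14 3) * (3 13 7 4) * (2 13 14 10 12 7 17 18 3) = (0 4 18 3)(2 13 17 11 10 12 7 8) = [4, 1, 13, 0, 18, 5, 6, 8, 2, 9, 12, 10, 7, 17, 14, 15, 16, 11, 3]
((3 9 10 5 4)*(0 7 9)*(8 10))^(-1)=(0 3 4 5 10 8 9 7)=[3, 1, 2, 4, 5, 10, 6, 0, 9, 7, 8]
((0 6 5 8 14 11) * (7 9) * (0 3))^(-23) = (0 11 8 6 3 14 5)(7 9) = [11, 1, 2, 14, 4, 0, 3, 9, 6, 7, 10, 8, 12, 13, 5]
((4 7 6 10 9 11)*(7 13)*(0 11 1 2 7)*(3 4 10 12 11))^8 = (13) = [0, 1, 2, 3, 4, 5, 6, 7, 8, 9, 10, 11, 12, 13]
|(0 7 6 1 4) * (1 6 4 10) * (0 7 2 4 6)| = 10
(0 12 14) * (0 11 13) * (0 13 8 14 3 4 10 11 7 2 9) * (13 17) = (0 12 3 4 10 11 8 14 7 2 9)(13 17) = [12, 1, 9, 4, 10, 5, 6, 2, 14, 0, 11, 8, 3, 17, 7, 15, 16, 13]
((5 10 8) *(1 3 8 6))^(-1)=(1 6 10 5 8 3)=[0, 6, 2, 1, 4, 8, 10, 7, 3, 9, 5]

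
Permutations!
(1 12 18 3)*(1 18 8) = (1 12 8)(3 18) = [0, 12, 2, 18, 4, 5, 6, 7, 1, 9, 10, 11, 8, 13, 14, 15, 16, 17, 3]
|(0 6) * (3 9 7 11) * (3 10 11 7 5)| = |(0 6)(3 9 5)(10 11)| = 6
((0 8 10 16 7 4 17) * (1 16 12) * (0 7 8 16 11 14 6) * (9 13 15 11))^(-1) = (0 6 14 11 15 13 9 1 12 10 8 16)(4 7 17) = [6, 12, 2, 3, 7, 5, 14, 17, 16, 1, 8, 15, 10, 9, 11, 13, 0, 4]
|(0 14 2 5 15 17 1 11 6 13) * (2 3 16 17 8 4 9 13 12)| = |(0 14 3 16 17 1 11 6 12 2 5 15 8 4 9 13)| = 16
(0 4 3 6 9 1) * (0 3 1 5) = (0 4 1 3 6 9 5) = [4, 3, 2, 6, 1, 0, 9, 7, 8, 5]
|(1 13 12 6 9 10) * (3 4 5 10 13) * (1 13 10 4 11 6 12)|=|(1 3 11 6 9 10 13)(4 5)|=14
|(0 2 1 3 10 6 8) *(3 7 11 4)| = 10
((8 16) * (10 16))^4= [0, 1, 2, 3, 4, 5, 6, 7, 10, 9, 16, 11, 12, 13, 14, 15, 8]= (8 10 16)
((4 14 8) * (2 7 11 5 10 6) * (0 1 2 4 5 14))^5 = (0 14 4 11 6 7 10 2 5 1 8) = [14, 8, 5, 3, 11, 1, 7, 10, 0, 9, 2, 6, 12, 13, 4]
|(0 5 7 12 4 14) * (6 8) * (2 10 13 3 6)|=|(0 5 7 12 4 14)(2 10 13 3 6 8)|=6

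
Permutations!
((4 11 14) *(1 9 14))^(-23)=(1 14 11 9 4)=[0, 14, 2, 3, 1, 5, 6, 7, 8, 4, 10, 9, 12, 13, 11]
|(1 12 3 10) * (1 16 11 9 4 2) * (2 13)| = |(1 12 3 10 16 11 9 4 13 2)| = 10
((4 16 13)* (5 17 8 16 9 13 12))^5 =(17)(4 13 9) =[0, 1, 2, 3, 13, 5, 6, 7, 8, 4, 10, 11, 12, 9, 14, 15, 16, 17]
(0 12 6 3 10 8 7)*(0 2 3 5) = [12, 1, 3, 10, 4, 0, 5, 2, 7, 9, 8, 11, 6] = (0 12 6 5)(2 3 10 8 7)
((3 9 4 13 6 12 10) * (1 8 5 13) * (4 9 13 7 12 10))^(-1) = (1 4 12 7 5 8)(3 10 6 13) = [0, 4, 2, 10, 12, 8, 13, 5, 1, 9, 6, 11, 7, 3]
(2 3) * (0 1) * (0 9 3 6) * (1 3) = [3, 9, 6, 2, 4, 5, 0, 7, 8, 1] = (0 3 2 6)(1 9)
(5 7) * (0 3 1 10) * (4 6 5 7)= (0 3 1 10)(4 6 5)= [3, 10, 2, 1, 6, 4, 5, 7, 8, 9, 0]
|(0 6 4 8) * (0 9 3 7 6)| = |(3 7 6 4 8 9)| = 6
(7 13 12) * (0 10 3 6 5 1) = (0 10 3 6 5 1)(7 13 12) = [10, 0, 2, 6, 4, 1, 5, 13, 8, 9, 3, 11, 7, 12]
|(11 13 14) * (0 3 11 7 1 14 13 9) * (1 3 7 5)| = |(0 7 3 11 9)(1 14 5)| = 15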